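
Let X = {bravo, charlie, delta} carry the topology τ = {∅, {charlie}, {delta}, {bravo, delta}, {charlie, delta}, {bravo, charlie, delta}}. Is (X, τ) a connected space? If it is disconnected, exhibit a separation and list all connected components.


(X, τ) is disconnected; components = [{charlie}, {bravo, delta}].

Find clopen sets (U ∈ τ with X ∖ U ∈ τ):
  U = ∅, X ∖ U = {bravo, charlie, delta} — both open, so U is clopen.
  U = {charlie}, X ∖ U = {bravo, delta} — both open, so U is clopen.
  U = {bravo, delta}, X ∖ U = {charlie} — both open, so U is clopen.
  U = {bravo, charlie, delta}, X ∖ U = ∅ — both open, so U is clopen.
Nontrivial clopen(s) exist: e.g. {bravo, delta}. So (X, τ) is disconnected.
Compute connected components by grouping points that agree on all clopens:
  component: {charlie}
  component: {bravo, delta}


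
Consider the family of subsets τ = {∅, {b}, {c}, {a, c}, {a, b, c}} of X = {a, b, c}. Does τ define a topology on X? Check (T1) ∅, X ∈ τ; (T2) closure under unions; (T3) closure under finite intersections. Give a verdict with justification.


τ is NOT a topology on X.

Axiom (T1): ∅ ∈ τ? Yes; X ∈ τ? Yes.
Axiom (T2/T3): check pairwise unions and intersections of members of τ.
Counterexample for (T2): {b} ∪ {c} = {b, c} ∉ τ. Therefore τ is NOT a topology.


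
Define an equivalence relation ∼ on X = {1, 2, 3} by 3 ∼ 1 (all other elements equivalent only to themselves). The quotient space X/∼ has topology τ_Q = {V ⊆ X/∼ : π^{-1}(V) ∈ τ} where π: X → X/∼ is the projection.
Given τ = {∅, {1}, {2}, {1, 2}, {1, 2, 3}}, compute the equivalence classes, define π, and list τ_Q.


X/∼ = {[1=3], [2]}; |τ_Q| = 3.

Equivalence classes: [1=3], [2].
Quotient map π: X → X/∼ sends 1 ↦ [1=3], 2 ↦ [2], 3 ↦ [1=3].
For each subset V ⊆ X/∼, compute π^{-1}(V) ⊆ X and check whether π^{-1}(V) ∈ τ. V is open in τ_Q iff π^{-1}(V) ∈ τ.
  V = {}: π^{-1}(V) = ∅ ∈ τ ✓.
  V = {[1=3]}: π^{-1}(V) = {1, 3} ∉ τ ✗.
  V = {[2]}: π^{-1}(V) = {2} ∈ τ ✓.
  V = {[1=3], [2]}: π^{-1}(V) = {1, 2, 3} ∈ τ ✓.
Open sets in the quotient: τ_Q = {{}, {[2]}, {[1=3], [2]}} (3 elements).


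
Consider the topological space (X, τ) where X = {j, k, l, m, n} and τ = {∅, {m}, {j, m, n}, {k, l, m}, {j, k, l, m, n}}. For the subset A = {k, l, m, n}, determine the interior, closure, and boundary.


int(A) = {k, l, m}, cl(A) = {j, k, l, m, n}, ∂A = {j, n}.

Closed sets in (X, τ) are complements of opens:
  closed(X, τ) = {∅, {j, n}, {k, l}, {j, k, l, n}, {j, k, l, m, n}}.
int(A) = ⋃ {U ∈ τ : U ⊆ A}. Opens contained in A: ∅, {m}, {k, l, m}.
Taking the union of these: int(A) = {k, l, m}.
cl(A) = ⋂ {C closed : A ⊆ C}. Closed sets containing A: {j, k, l, m, n}.
Intersecting these: cl(A) = {j, k, l, m, n}.
∂A = cl(A) ∖ int(A) = {j, k, l, m, n} ∖ {k, l, m} = {j, n}.


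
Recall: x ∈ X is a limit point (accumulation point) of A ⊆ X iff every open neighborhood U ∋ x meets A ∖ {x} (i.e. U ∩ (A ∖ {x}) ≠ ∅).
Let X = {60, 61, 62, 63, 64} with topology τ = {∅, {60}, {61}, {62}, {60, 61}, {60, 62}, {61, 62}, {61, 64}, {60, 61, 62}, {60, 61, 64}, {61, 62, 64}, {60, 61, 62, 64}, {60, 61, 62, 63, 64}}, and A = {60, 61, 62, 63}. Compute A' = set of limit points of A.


A' = {63, 64}

For each x ∈ X, list the open sets U ∈ τ with x ∈ U, then check whether U ∩ (A ∖ {x}) ≠ ∅ for every such U.
  x = 60: open {60} ∋ x has {60} ∩ (A ∖ {60}) = ∅, so x is NOT a limit point.
  x = 61: open {61} ∋ x has {61} ∩ (A ∖ {61}) = ∅, so x is NOT a limit point.
  x = 62: open {62} ∋ x has {62} ∩ (A ∖ {62}) = ∅, so x is NOT a limit point.
  x = 63: opens ∋ x are {60, 61, 62, 63, 64}; each meets A ∖ {63}, so x IS a limit point.
  x = 64: opens ∋ x are {61, 64}, {60, 61, 64}, {61, 62, 64}, {60, 61, 62, 64}, {60, 61, 62, 63, 64}; each meets A ∖ {64}, so x IS a limit point.
Collecting: A' = {63, 64}.


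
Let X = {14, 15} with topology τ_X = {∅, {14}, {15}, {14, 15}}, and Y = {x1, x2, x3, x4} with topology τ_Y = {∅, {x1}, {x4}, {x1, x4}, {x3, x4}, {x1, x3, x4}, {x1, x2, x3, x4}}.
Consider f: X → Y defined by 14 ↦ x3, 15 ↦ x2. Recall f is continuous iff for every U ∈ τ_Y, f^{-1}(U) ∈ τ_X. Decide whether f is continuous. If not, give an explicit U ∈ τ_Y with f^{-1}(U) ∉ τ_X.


f IS continuous.

Compute f^{-1}(U) for each U ∈ τ_Y:
  U = ∅: f^{-1}(U) = ∅ ∈ τ_X ✓.
  U = {x1}: f^{-1}(U) = ∅ ∈ τ_X ✓.
  U = {x4}: f^{-1}(U) = ∅ ∈ τ_X ✓.
  U = {x1, x4}: f^{-1}(U) = ∅ ∈ τ_X ✓.
  U = {x3, x4}: f^{-1}(U) = {14} ∈ τ_X ✓.
  U = {x1, x3, x4}: f^{-1}(U) = {14} ∈ τ_X ✓.
  U = {x1, x2, x3, x4}: f^{-1}(U) = {14, 15} ∈ τ_X ✓.
Every preimage lies in τ_X, so f IS continuous.


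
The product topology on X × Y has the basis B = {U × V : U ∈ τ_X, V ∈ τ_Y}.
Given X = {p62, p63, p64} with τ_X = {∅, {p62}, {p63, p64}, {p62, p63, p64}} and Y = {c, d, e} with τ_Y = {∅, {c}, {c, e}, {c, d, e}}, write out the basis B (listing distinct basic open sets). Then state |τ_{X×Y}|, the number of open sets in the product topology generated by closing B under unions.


Basis B = {∅ × ∅, {p62} × {c}, {p62} × {c, e}, {p63, p64} × {c}, {p62} × {c, d, e}, {p62, p63, p64} × {c}, {p63, p64} × {c, e}, {p62, p63, p64} × {c, e}, {p63, p64} × {c, d, e}, {p62, p63, p64} × {c, d, e}}; |τ_{X×Y}| = 16.

Enumerate products U × V with U ∈ τ_X, V ∈ τ_Y (deduplicated):
  ∅ × ∅ = {} (∅)
  {p62} × {c} = {(p62,c)}
  {p62} × {c, e} = {(p62,c), (p62,e)}
  {p63, p64} × {c} = {(p63,c), (p64,c)}
  {p62} × {c, d, e} = {(p62,c), (p62,d), (p62,e)}
  {p62, p63, p64} × {c} = {(p62,c), (p63,c), (p64,c)}
  {p63, p64} × {c, e} = {(p63,c), (p63,e), (p64,c), (p64,e)}
  {p62, p63, p64} × {c, e} = {(p62,c), (p62,e), (p63,c), (p63,e), (p64,c), (p64,e)}
  {p63, p64} × {c, d, e} = {(p63,c), (p63,d), (p63,e), (p64,c), (p64,d), (p64,e)}
  {p62, p63, p64} × {c, d, e} = {(p62,c), (p62,d), (p62,e), (p63,c), (p63,d), (p63,e), (p64,c), (p64,d), (p64,e)}
These 10 distinct sets form the basis B.
Close under arbitrary unions to get τ_{X×Y}; counting gives |τ_{X×Y}| = 16.


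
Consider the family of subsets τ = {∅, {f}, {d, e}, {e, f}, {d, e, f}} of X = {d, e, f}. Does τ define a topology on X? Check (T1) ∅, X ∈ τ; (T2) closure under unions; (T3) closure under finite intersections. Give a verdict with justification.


τ is NOT a topology on X.

Axiom (T1): ∅ ∈ τ? Yes; X ∈ τ? Yes.
Axiom (T2/T3): check pairwise unions and intersections of members of τ.
Counterexample for (T3): {d, e} ∩ {e, f} = {e} ∉ τ. Therefore τ is NOT a topology.


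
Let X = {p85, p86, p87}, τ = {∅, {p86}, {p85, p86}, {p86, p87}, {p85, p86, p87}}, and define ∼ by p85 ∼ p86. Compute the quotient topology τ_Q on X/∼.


X/∼ = {[p85=p86], [p87]}; |τ_Q| = 3.

Equivalence classes: [p85=p86], [p87].
Quotient map π: X → X/∼ sends p85 ↦ [p85=p86], p86 ↦ [p85=p86], p87 ↦ [p87].
For each subset V ⊆ X/∼, compute π^{-1}(V) ⊆ X and check whether π^{-1}(V) ∈ τ. V is open in τ_Q iff π^{-1}(V) ∈ τ.
  V = {}: π^{-1}(V) = ∅ ∈ τ ✓.
  V = {[p85=p86]}: π^{-1}(V) = {p85, p86} ∈ τ ✓.
  V = {[p87]}: π^{-1}(V) = {p87} ∉ τ ✗.
  V = {[p85=p86], [p87]}: π^{-1}(V) = {p85, p86, p87} ∈ τ ✓.
Open sets in the quotient: τ_Q = {{}, {[p85=p86]}, {[p85=p86], [p87]}} (3 elements).


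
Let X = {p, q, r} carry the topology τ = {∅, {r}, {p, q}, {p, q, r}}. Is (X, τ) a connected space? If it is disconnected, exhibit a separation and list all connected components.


(X, τ) is disconnected; components = [{r}, {p, q}].

Find clopen sets (U ∈ τ with X ∖ U ∈ τ):
  U = ∅, X ∖ U = {p, q, r} — both open, so U is clopen.
  U = {r}, X ∖ U = {p, q} — both open, so U is clopen.
  U = {p, q}, X ∖ U = {r} — both open, so U is clopen.
  U = {p, q, r}, X ∖ U = ∅ — both open, so U is clopen.
Nontrivial clopen(s) exist: e.g. {p, q}. So (X, τ) is disconnected.
Compute connected components by grouping points that agree on all clopens:
  component: {r}
  component: {p, q}


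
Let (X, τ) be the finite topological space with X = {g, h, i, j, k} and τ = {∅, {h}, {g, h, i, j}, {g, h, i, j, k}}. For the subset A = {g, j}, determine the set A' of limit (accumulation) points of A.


A' = {g, i, j, k}

For each x ∈ X, list the open sets U ∈ τ with x ∈ U, then check whether U ∩ (A ∖ {x}) ≠ ∅ for every such U.
  x = g: opens ∋ x are {g, h, i, j}, {g, h, i, j, k}; each meets A ∖ {g}, so x IS a limit point.
  x = h: open {h} ∋ x has {h} ∩ (A ∖ {h}) = ∅, so x is NOT a limit point.
  x = i: opens ∋ x are {g, h, i, j}, {g, h, i, j, k}; each meets A ∖ {i}, so x IS a limit point.
  x = j: opens ∋ x are {g, h, i, j}, {g, h, i, j, k}; each meets A ∖ {j}, so x IS a limit point.
  x = k: opens ∋ x are {g, h, i, j, k}; each meets A ∖ {k}, so x IS a limit point.
Collecting: A' = {g, i, j, k}.


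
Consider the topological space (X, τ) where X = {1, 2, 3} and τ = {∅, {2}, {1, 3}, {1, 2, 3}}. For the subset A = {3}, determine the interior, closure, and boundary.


int(A) = ∅, cl(A) = {1, 3}, ∂A = {1, 3}.

Closed sets in (X, τ) are complements of opens:
  closed(X, τ) = {∅, {2}, {1, 3}, {1, 2, 3}}.
int(A) = ⋃ {U ∈ τ : U ⊆ A}. Opens contained in A: ∅.
Taking the union of these: int(A) = ∅.
cl(A) = ⋂ {C closed : A ⊆ C}. Closed sets containing A: {1, 3}, {1, 2, 3}.
Intersecting these: cl(A) = {1, 3}.
∂A = cl(A) ∖ int(A) = {1, 3} ∖ ∅ = {1, 3}.


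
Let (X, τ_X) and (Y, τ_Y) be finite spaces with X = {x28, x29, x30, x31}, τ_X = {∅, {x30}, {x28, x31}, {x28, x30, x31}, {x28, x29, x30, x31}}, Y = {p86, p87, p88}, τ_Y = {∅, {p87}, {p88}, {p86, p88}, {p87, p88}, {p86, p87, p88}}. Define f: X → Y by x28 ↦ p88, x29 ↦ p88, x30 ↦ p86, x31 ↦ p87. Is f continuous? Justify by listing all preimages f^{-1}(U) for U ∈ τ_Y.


f is NOT continuous.

Compute f^{-1}(U) for each U ∈ τ_Y:
  U = ∅: f^{-1}(U) = ∅ ∈ τ_X ✓.
  U = {p87}: f^{-1}(U) = {x31} ∉ τ_X ✗.
  U = {p88}: f^{-1}(U) = {x28, x29} ∉ τ_X ✗.
  U = {p86, p88}: f^{-1}(U) = {x28, x29, x30} ∉ τ_X ✗.
  U = {p87, p88}: f^{-1}(U) = {x28, x29, x31} ∉ τ_X ✗.
  U = {p86, p87, p88}: f^{-1}(U) = {x28, x29, x30, x31} ∈ τ_X ✓.
Found U = {p87} with f^{-1}(U) = {x31} not in τ_X. Therefore f is NOT continuous.


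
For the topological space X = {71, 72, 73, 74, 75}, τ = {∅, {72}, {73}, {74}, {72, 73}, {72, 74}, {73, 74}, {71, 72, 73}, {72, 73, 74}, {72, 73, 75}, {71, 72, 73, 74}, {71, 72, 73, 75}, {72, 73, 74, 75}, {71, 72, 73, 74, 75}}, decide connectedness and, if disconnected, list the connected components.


(X, τ) is disconnected; components = [{74}, {71, 72, 73, 75}].

Find clopen sets (U ∈ τ with X ∖ U ∈ τ):
  U = ∅, X ∖ U = {71, 72, 73, 74, 75} — both open, so U is clopen.
  U = {74}, X ∖ U = {71, 72, 73, 75} — both open, so U is clopen.
  U = {71, 72, 73, 75}, X ∖ U = {74} — both open, so U is clopen.
  U = {71, 72, 73, 74, 75}, X ∖ U = ∅ — both open, so U is clopen.
Nontrivial clopen(s) exist: e.g. {74}. So (X, τ) is disconnected.
Compute connected components by grouping points that agree on all clopens:
  component: {74}
  component: {71, 72, 73, 75}


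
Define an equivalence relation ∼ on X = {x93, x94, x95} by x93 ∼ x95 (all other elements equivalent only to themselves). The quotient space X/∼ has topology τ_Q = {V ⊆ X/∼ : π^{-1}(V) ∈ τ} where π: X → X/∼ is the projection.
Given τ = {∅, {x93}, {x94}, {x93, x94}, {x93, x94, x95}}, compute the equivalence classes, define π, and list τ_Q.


X/∼ = {[x93=x95], [x94]}; |τ_Q| = 3.

Equivalence classes: [x93=x95], [x94].
Quotient map π: X → X/∼ sends x93 ↦ [x93=x95], x94 ↦ [x94], x95 ↦ [x93=x95].
For each subset V ⊆ X/∼, compute π^{-1}(V) ⊆ X and check whether π^{-1}(V) ∈ τ. V is open in τ_Q iff π^{-1}(V) ∈ τ.
  V = {}: π^{-1}(V) = ∅ ∈ τ ✓.
  V = {[x93=x95]}: π^{-1}(V) = {x93, x95} ∉ τ ✗.
  V = {[x94]}: π^{-1}(V) = {x94} ∈ τ ✓.
  V = {[x93=x95], [x94]}: π^{-1}(V) = {x93, x94, x95} ∈ τ ✓.
Open sets in the quotient: τ_Q = {{}, {[x94]}, {[x93=x95], [x94]}} (3 elements).


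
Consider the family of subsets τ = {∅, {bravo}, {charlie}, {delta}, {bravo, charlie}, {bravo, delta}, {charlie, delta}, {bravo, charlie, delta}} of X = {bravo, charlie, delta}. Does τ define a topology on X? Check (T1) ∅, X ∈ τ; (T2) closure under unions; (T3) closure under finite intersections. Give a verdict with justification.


τ IS a topology on X.

Axiom (T1): ∅ ∈ τ? Yes; X ∈ τ? Yes.
Axiom (T2/T3): check pairwise unions and intersections of members of τ.
All pairwise intersections and unions checked — each lies in τ. Therefore τ satisfies (T1), (T2), (T3): it IS a topology on X.


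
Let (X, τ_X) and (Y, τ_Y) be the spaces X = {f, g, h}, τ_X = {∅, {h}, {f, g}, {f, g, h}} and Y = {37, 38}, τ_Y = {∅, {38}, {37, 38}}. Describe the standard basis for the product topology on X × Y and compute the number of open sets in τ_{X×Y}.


Basis B = {∅ × ∅, {h} × {38}, {f, g} × {38}, {h} × {37, 38}, {f, g, h} × {38}, {f, g} × {37, 38}, {f, g, h} × {37, 38}}; |τ_{X×Y}| = 9.

Enumerate products U × V with U ∈ τ_X, V ∈ τ_Y (deduplicated):
  ∅ × ∅ = {} (∅)
  {h} × {38} = {(h,38)}
  {f, g} × {38} = {(f,38), (g,38)}
  {h} × {37, 38} = {(h,37), (h,38)}
  {f, g, h} × {38} = {(f,38), (g,38), (h,38)}
  {f, g} × {37, 38} = {(f,37), (f,38), (g,37), (g,38)}
  {f, g, h} × {37, 38} = {(f,37), (f,38), (g,37), (g,38), (h,37), (h,38)}
These 7 distinct sets form the basis B.
Close under arbitrary unions to get τ_{X×Y}; counting gives |τ_{X×Y}| = 9.


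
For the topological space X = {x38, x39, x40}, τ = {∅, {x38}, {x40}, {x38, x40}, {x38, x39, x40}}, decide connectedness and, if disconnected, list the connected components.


(X, τ) is connected.

Find clopen sets (U ∈ τ with X ∖ U ∈ τ):
  U = ∅, X ∖ U = {x38, x39, x40} — both open, so U is clopen.
  U = {x38, x39, x40}, X ∖ U = ∅ — both open, so U is clopen.
Only trivial clopens (∅ and X) exist, so (X, τ) is connected.
Compute connected components by grouping points that agree on all clopens:
  component: {x38, x39, x40}


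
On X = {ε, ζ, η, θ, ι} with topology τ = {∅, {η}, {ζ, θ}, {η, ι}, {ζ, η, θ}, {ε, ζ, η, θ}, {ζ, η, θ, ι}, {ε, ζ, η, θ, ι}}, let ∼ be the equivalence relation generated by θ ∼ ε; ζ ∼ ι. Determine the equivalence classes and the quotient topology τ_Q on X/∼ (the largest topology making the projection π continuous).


X/∼ = {[ε=θ], [ζ=ι], [η]}; |τ_Q| = 3.

Equivalence classes: [ε=θ], [ζ=ι], [η].
Quotient map π: X → X/∼ sends ε ↦ [ε=θ], ζ ↦ [ζ=ι], η ↦ [η], θ ↦ [ε=θ], ι ↦ [ζ=ι].
For each subset V ⊆ X/∼, compute π^{-1}(V) ⊆ X and check whether π^{-1}(V) ∈ τ. V is open in τ_Q iff π^{-1}(V) ∈ τ.
  V = {}: π^{-1}(V) = ∅ ∈ τ ✓.
  V = {[ε=θ]}: π^{-1}(V) = {ε, θ} ∉ τ ✗.
  V = {[ζ=ι]}: π^{-1}(V) = {ζ, ι} ∉ τ ✗.
  V = {[ε=θ], [ζ=ι]}: π^{-1}(V) = {ε, ζ, θ, ι} ∉ τ ✗.
  V = {[η]}: π^{-1}(V) = {η} ∈ τ ✓.
  V = {[ε=θ], [η]}: π^{-1}(V) = {ε, η, θ} ∉ τ ✗.
  V = {[ζ=ι], [η]}: π^{-1}(V) = {ζ, η, ι} ∉ τ ✗.
  V = {[ε=θ], [ζ=ι], [η]}: π^{-1}(V) = {ε, ζ, η, θ, ι} ∈ τ ✓.
Open sets in the quotient: τ_Q = {{}, {[η]}, {[ε=θ], [ζ=ι], [η]}} (3 elements).


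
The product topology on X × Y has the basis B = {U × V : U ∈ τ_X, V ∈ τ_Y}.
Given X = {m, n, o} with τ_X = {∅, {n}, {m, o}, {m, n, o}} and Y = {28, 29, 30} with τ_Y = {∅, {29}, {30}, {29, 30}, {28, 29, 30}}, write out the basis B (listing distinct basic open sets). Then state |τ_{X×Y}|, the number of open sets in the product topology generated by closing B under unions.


Basis B = {∅ × ∅, {n} × {29}, {n} × {30}, {m, o} × {29}, {m, o} × {30}, {n} × {29, 30}, {m, n, o} × {29}, {m, n, o} × {30}, {n} × {28, 29, 30}, {m, o} × {29, 30}, {m, o} × {28, 29, 30}, {m, n, o} × {29, 30}, {m, n, o} × {28, 29, 30}}; |τ_{X×Y}| = 25.

Enumerate products U × V with U ∈ τ_X, V ∈ τ_Y (deduplicated):
  ∅ × ∅ = {} (∅)
  {n} × {29} = {(n,29)}
  {n} × {30} = {(n,30)}
  {m, o} × {29} = {(m,29), (o,29)}
  {m, o} × {30} = {(m,30), (o,30)}
  {n} × {29, 30} = {(n,29), (n,30)}
  {m, n, o} × {29} = {(m,29), (n,29), (o,29)}
  {m, n, o} × {30} = {(m,30), (n,30), (o,30)}
  {n} × {28, 29, 30} = {(n,28), (n,29), (n,30)}
  {m, o} × {29, 30} = {(m,29), (m,30), (o,29), (o,30)}
  {m, o} × {28, 29, 30} = {(m,28), (m,29), (m,30), (o,28), (o,29), (o,30)}
  {m, n, o} × {29, 30} = {(m,29), (m,30), (n,29), (n,30), (o,29), (o,30)}
  {m, n, o} × {28, 29, 30} = {(m,28), (m,29), (m,30), (n,28), (n,29), (n,30), (o,28), (o,29), (o,30)}
These 13 distinct sets form the basis B.
Close under arbitrary unions to get τ_{X×Y}; counting gives |τ_{X×Y}| = 25.


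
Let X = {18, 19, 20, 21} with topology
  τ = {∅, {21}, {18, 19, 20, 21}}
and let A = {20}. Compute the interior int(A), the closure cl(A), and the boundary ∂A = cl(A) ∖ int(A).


int(A) = ∅, cl(A) = {18, 19, 20}, ∂A = {18, 19, 20}.

Closed sets in (X, τ) are complements of opens:
  closed(X, τ) = {∅, {18, 19, 20}, {18, 19, 20, 21}}.
int(A) = ⋃ {U ∈ τ : U ⊆ A}. Opens contained in A: ∅.
Taking the union of these: int(A) = ∅.
cl(A) = ⋂ {C closed : A ⊆ C}. Closed sets containing A: {18, 19, 20}, {18, 19, 20, 21}.
Intersecting these: cl(A) = {18, 19, 20}.
∂A = cl(A) ∖ int(A) = {18, 19, 20} ∖ ∅ = {18, 19, 20}.


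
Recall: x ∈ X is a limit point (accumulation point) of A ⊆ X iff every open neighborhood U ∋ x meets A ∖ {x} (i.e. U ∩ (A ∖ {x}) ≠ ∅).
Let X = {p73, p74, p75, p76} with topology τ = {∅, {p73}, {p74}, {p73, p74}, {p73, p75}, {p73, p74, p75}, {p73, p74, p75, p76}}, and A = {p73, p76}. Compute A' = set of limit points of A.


A' = {p75, p76}

For each x ∈ X, list the open sets U ∈ τ with x ∈ U, then check whether U ∩ (A ∖ {x}) ≠ ∅ for every such U.
  x = p73: open {p73} ∋ x has {p73} ∩ (A ∖ {p73}) = ∅, so x is NOT a limit point.
  x = p74: open {p74} ∋ x has {p74} ∩ (A ∖ {p74}) = ∅, so x is NOT a limit point.
  x = p75: opens ∋ x are {p73, p75}, {p73, p74, p75}, {p73, p74, p75, p76}; each meets A ∖ {p75}, so x IS a limit point.
  x = p76: opens ∋ x are {p73, p74, p75, p76}; each meets A ∖ {p76}, so x IS a limit point.
Collecting: A' = {p75, p76}.


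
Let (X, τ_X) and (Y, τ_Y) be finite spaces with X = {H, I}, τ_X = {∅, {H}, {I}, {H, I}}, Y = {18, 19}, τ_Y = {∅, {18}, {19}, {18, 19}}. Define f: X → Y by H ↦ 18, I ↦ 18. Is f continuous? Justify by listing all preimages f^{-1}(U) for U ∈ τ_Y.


f IS continuous.

Compute f^{-1}(U) for each U ∈ τ_Y:
  U = ∅: f^{-1}(U) = ∅ ∈ τ_X ✓.
  U = {18}: f^{-1}(U) = {H, I} ∈ τ_X ✓.
  U = {19}: f^{-1}(U) = ∅ ∈ τ_X ✓.
  U = {18, 19}: f^{-1}(U) = {H, I} ∈ τ_X ✓.
Every preimage lies in τ_X, so f IS continuous.


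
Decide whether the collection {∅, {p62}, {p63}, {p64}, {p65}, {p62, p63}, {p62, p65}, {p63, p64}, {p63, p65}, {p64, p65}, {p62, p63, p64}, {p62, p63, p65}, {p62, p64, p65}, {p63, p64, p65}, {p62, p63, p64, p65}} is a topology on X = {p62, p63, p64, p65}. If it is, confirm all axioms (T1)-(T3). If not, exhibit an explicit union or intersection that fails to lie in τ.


τ is NOT a topology on X.

Axiom (T1): ∅ ∈ τ? Yes; X ∈ τ? Yes.
Axiom (T2/T3): check pairwise unions and intersections of members of τ.
Counterexample for (T2): {p62} ∪ {p64} = {p62, p64} ∉ τ. Therefore τ is NOT a topology.


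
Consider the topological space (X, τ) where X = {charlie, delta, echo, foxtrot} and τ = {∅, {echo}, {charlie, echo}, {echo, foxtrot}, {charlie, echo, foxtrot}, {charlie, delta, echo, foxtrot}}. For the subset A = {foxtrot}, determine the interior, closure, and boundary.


int(A) = ∅, cl(A) = {delta, foxtrot}, ∂A = {delta, foxtrot}.

Closed sets in (X, τ) are complements of opens:
  closed(X, τ) = {∅, {delta}, {charlie, delta}, {delta, foxtrot}, {charlie, delta, foxtrot}, {charlie, delta, echo, foxtrot}}.
int(A) = ⋃ {U ∈ τ : U ⊆ A}. Opens contained in A: ∅.
Taking the union of these: int(A) = ∅.
cl(A) = ⋂ {C closed : A ⊆ C}. Closed sets containing A: {delta, foxtrot}, {charlie, delta, foxtrot}, {charlie, delta, echo, foxtrot}.
Intersecting these: cl(A) = {delta, foxtrot}.
∂A = cl(A) ∖ int(A) = {delta, foxtrot} ∖ ∅ = {delta, foxtrot}.


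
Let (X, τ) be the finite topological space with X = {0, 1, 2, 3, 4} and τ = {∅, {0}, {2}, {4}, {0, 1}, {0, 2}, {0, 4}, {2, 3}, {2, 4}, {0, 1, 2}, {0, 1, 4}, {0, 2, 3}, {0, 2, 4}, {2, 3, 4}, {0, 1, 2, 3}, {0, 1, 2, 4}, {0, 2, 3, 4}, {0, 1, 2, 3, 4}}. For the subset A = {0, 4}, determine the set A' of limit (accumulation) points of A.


A' = {1}

For each x ∈ X, list the open sets U ∈ τ with x ∈ U, then check whether U ∩ (A ∖ {x}) ≠ ∅ for every such U.
  x = 0: open {0} ∋ x has {0} ∩ (A ∖ {0}) = ∅, so x is NOT a limit point.
  x = 1: opens ∋ x are {0, 1}, {0, 1, 2}, {0, 1, 4}, {0, 1, 2, 3}, {0, 1, 2, 4}, {0, 1, 2, 3, 4}; each meets A ∖ {1}, so x IS a limit point.
  x = 2: open {2} ∋ x has {2} ∩ (A ∖ {2}) = ∅, so x is NOT a limit point.
  x = 3: open {2, 3} ∋ x has {2, 3} ∩ (A ∖ {3}) = ∅, so x is NOT a limit point.
  x = 4: open {4} ∋ x has {4} ∩ (A ∖ {4}) = ∅, so x is NOT a limit point.
Collecting: A' = {1}.


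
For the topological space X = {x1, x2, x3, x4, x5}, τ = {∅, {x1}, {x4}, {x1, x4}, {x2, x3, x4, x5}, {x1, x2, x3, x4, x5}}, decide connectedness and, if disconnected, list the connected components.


(X, τ) is disconnected; components = [{x1}, {x2, x3, x4, x5}].

Find clopen sets (U ∈ τ with X ∖ U ∈ τ):
  U = ∅, X ∖ U = {x1, x2, x3, x4, x5} — both open, so U is clopen.
  U = {x1}, X ∖ U = {x2, x3, x4, x5} — both open, so U is clopen.
  U = {x2, x3, x4, x5}, X ∖ U = {x1} — both open, so U is clopen.
  U = {x1, x2, x3, x4, x5}, X ∖ U = ∅ — both open, so U is clopen.
Nontrivial clopen(s) exist: e.g. {x2, x3, x4, x5}. So (X, τ) is disconnected.
Compute connected components by grouping points that agree on all clopens:
  component: {x1}
  component: {x2, x3, x4, x5}


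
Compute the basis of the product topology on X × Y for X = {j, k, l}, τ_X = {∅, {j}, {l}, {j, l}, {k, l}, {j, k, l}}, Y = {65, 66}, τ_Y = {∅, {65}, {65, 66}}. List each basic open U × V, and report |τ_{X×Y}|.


Basis B = {∅ × ∅, {j} × {65}, {l} × {65}, {j} × {65, 66}, {j, l} × {65}, {k, l} × {65}, {l} × {65, 66}, {j, k, l} × {65}, {j, l} × {65, 66}, {k, l} × {65, 66}, {j, k, l} × {65, 66}}; |τ_{X×Y}| = 18.

Enumerate products U × V with U ∈ τ_X, V ∈ τ_Y (deduplicated):
  ∅ × ∅ = {} (∅)
  {j} × {65} = {(j,65)}
  {l} × {65} = {(l,65)}
  {j} × {65, 66} = {(j,65), (j,66)}
  {j, l} × {65} = {(j,65), (l,65)}
  {k, l} × {65} = {(k,65), (l,65)}
  {l} × {65, 66} = {(l,65), (l,66)}
  {j, k, l} × {65} = {(j,65), (k,65), (l,65)}
  {j, l} × {65, 66} = {(j,65), (j,66), (l,65), (l,66)}
  {k, l} × {65, 66} = {(k,65), (k,66), (l,65), (l,66)}
  {j, k, l} × {65, 66} = {(j,65), (j,66), (k,65), (k,66), (l,65), (l,66)}
These 11 distinct sets form the basis B.
Close under arbitrary unions to get τ_{X×Y}; counting gives |τ_{X×Y}| = 18.


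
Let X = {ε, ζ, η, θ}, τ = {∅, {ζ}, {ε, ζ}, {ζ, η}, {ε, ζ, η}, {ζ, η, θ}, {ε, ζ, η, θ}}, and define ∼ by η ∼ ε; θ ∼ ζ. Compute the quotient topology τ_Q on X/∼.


X/∼ = {[ε=η], [ζ=θ]}; |τ_Q| = 2.

Equivalence classes: [ε=η], [ζ=θ].
Quotient map π: X → X/∼ sends ε ↦ [ε=η], ζ ↦ [ζ=θ], η ↦ [ε=η], θ ↦ [ζ=θ].
For each subset V ⊆ X/∼, compute π^{-1}(V) ⊆ X and check whether π^{-1}(V) ∈ τ. V is open in τ_Q iff π^{-1}(V) ∈ τ.
  V = {}: π^{-1}(V) = ∅ ∈ τ ✓.
  V = {[ε=η]}: π^{-1}(V) = {ε, η} ∉ τ ✗.
  V = {[ζ=θ]}: π^{-1}(V) = {ζ, θ} ∉ τ ✗.
  V = {[ε=η], [ζ=θ]}: π^{-1}(V) = {ε, ζ, η, θ} ∈ τ ✓.
Open sets in the quotient: τ_Q = {{}, {[ε=η], [ζ=θ]}} (2 elements).


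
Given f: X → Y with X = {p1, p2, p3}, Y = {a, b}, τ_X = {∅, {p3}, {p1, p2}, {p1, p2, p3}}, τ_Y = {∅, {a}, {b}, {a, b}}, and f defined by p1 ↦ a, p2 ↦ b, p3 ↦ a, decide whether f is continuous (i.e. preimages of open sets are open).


f is NOT continuous.

Compute f^{-1}(U) for each U ∈ τ_Y:
  U = ∅: f^{-1}(U) = ∅ ∈ τ_X ✓.
  U = {a}: f^{-1}(U) = {p1, p3} ∉ τ_X ✗.
  U = {b}: f^{-1}(U) = {p2} ∉ τ_X ✗.
  U = {a, b}: f^{-1}(U) = {p1, p2, p3} ∈ τ_X ✓.
Found U = {a} with f^{-1}(U) = {p1, p3} not in τ_X. Therefore f is NOT continuous.


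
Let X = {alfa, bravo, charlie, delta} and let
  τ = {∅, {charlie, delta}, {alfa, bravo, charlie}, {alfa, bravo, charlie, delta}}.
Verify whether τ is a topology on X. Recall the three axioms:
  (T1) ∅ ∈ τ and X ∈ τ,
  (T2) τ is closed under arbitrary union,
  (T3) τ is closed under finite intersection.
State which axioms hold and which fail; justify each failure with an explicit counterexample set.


τ is NOT a topology on X.

Axiom (T1): ∅ ∈ τ? Yes; X ∈ τ? Yes.
Axiom (T2/T3): check pairwise unions and intersections of members of τ.
Counterexample for (T3): {charlie, delta} ∩ {alfa, bravo, charlie} = {charlie} ∉ τ. Therefore τ is NOT a topology.


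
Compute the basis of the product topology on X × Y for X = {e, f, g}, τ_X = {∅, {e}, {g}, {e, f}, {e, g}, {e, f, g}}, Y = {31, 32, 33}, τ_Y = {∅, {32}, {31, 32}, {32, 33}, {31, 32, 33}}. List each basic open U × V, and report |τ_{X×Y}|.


Basis B = {∅ × ∅, {e} × {32}, {g} × {32}, {e} × {31, 32}, {e} × {32, 33}, {e, f} × {32}, {e, g} × {32}, {g} × {31, 32}, {g} × {32, 33}, {e} × {31, 32, 33}, {e, f, g} × {32}, {g} × {31, 32, 33}, {e, f} × {31, 32}, {e, g} × {31, 32}, {e, f} × {32, 33}, {e, g} × {32, 33}, {e, f} × {31, 32, 33}, {e, g} × {31, 32, 33}, {e, f, g} × {31, 32}, {e, f, g} × {32, 33}, {e, f, g} × {31, 32, 33}}; |τ_{X×Y}| = 70.

Enumerate products U × V with U ∈ τ_X, V ∈ τ_Y (deduplicated):
  ∅ × ∅ = {} (∅)
  {e} × {32} = {(e,32)}
  {g} × {32} = {(g,32)}
  {e} × {31, 32} = {(e,31), (e,32)}
  {e} × {32, 33} = {(e,32), (e,33)}
  {e, f} × {32} = {(e,32), (f,32)}
  {e, g} × {32} = {(e,32), (g,32)}
  {g} × {31, 32} = {(g,31), (g,32)}
  {g} × {32, 33} = {(g,32), (g,33)}
  {e} × {31, 32, 33} = {(e,31), (e,32), (e,33)}
  {e, f, g} × {32} = {(e,32), (f,32), (g,32)}
  {g} × {31, 32, 33} = {(g,31), (g,32), (g,33)}
  {e, f} × {31, 32} = {(e,31), (e,32), (f,31), (f,32)}
  {e, g} × {31, 32} = {(e,31), (e,32), (g,31), (g,32)}
  {e, f} × {32, 33} = {(e,32), (e,33), (f,32), (f,33)}
  {e, g} × {32, 33} = {(e,32), (e,33), (g,32), (g,33)}
  {e, f} × {31, 32, 33} = {(e,31), (e,32), (e,33), (f,31), (f,32), (f,33)}
  {e, g} × {31, 32, 33} = {(e,31), (e,32), (e,33), (g,31), (g,32), (g,33)}
  {e, f, g} × {31, 32} = {(e,31), (e,32), (f,31), (f,32), (g,31), (g,32)}
  {e, f, g} × {32, 33} = {(e,32), (e,33), (f,32), (f,33), (g,32), (g,33)}
  {e, f, g} × {31, 32, 33} = {(e,31), (e,32), (e,33), (f,31), (f,32), (f,33), (g,31), (g,32), (g,33)}
These 21 distinct sets form the basis B.
Close under arbitrary unions to get τ_{X×Y}; counting gives |τ_{X×Y}| = 70.


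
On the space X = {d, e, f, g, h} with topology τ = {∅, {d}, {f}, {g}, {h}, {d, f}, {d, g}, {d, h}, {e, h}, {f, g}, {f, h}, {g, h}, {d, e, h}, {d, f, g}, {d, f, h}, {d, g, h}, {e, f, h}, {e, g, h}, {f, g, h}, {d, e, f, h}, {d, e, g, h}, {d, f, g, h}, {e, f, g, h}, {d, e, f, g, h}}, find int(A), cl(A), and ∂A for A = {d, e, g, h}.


int(A) = {d, e, g, h}, cl(A) = {d, e, g, h}, ∂A = ∅.

Closed sets in (X, τ) are complements of opens:
  closed(X, τ) = {∅, {d}, {e}, {f}, {g}, {d, e}, {d, f}, {d, g}, {e, f}, {e, g}, {e, h}, {f, g}, {d, e, f}, {d, e, g}, {d, e, h}, {d, f, g}, {e, f, g}, {e, f, h}, {e, g, h}, {d, e, f, g}, {d, e, f, h}, {d, e, g, h}, {e, f, g, h}, {d, e, f, g, h}}.
int(A) = ⋃ {U ∈ τ : U ⊆ A}. Opens contained in A: ∅, {d}, {g}, {h}, {d, g}, {d, h}, {e, h}, {g, h}, {d, e, h}, {d, g, h}, {e, g, h}, {d, e, g, h}.
Taking the union of these: int(A) = {d, e, g, h}.
cl(A) = ⋂ {C closed : A ⊆ C}. Closed sets containing A: {d, e, g, h}, {d, e, f, g, h}.
Intersecting these: cl(A) = {d, e, g, h}.
∂A = cl(A) ∖ int(A) = {d, e, g, h} ∖ {d, e, g, h} = ∅.


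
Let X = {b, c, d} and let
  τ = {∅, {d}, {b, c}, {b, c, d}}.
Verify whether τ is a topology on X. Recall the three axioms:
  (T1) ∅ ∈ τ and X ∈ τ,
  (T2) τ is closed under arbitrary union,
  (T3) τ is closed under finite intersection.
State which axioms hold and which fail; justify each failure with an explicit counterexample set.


τ IS a topology on X.

Axiom (T1): ∅ ∈ τ? Yes; X ∈ τ? Yes.
Axiom (T2/T3): check pairwise unions and intersections of members of τ.
All pairwise intersections and unions checked — each lies in τ. Therefore τ satisfies (T1), (T2), (T3): it IS a topology on X.


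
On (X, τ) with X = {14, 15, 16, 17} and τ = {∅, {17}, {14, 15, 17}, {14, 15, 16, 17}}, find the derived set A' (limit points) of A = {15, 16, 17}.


A' = {14, 15, 16}

For each x ∈ X, list the open sets U ∈ τ with x ∈ U, then check whether U ∩ (A ∖ {x}) ≠ ∅ for every such U.
  x = 14: opens ∋ x are {14, 15, 17}, {14, 15, 16, 17}; each meets A ∖ {14}, so x IS a limit point.
  x = 15: opens ∋ x are {14, 15, 17}, {14, 15, 16, 17}; each meets A ∖ {15}, so x IS a limit point.
  x = 16: opens ∋ x are {14, 15, 16, 17}; each meets A ∖ {16}, so x IS a limit point.
  x = 17: open {17} ∋ x has {17} ∩ (A ∖ {17}) = ∅, so x is NOT a limit point.
Collecting: A' = {14, 15, 16}.


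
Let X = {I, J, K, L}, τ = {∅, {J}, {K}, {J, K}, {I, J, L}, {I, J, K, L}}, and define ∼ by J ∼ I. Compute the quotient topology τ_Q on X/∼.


X/∼ = {[I=J], [K], [L]}; |τ_Q| = 4.

Equivalence classes: [I=J], [K], [L].
Quotient map π: X → X/∼ sends I ↦ [I=J], J ↦ [I=J], K ↦ [K], L ↦ [L].
For each subset V ⊆ X/∼, compute π^{-1}(V) ⊆ X and check whether π^{-1}(V) ∈ τ. V is open in τ_Q iff π^{-1}(V) ∈ τ.
  V = {}: π^{-1}(V) = ∅ ∈ τ ✓.
  V = {[I=J]}: π^{-1}(V) = {I, J} ∉ τ ✗.
  V = {[K]}: π^{-1}(V) = {K} ∈ τ ✓.
  V = {[I=J], [K]}: π^{-1}(V) = {I, J, K} ∉ τ ✗.
  V = {[L]}: π^{-1}(V) = {L} ∉ τ ✗.
  V = {[I=J], [L]}: π^{-1}(V) = {I, J, L} ∈ τ ✓.
  V = {[K], [L]}: π^{-1}(V) = {K, L} ∉ τ ✗.
  V = {[I=J], [K], [L]}: π^{-1}(V) = {I, J, K, L} ∈ τ ✓.
Open sets in the quotient: τ_Q = {{}, {[K]}, {[I=J], [L]}, {[I=J], [K], [L]}} (4 elements).


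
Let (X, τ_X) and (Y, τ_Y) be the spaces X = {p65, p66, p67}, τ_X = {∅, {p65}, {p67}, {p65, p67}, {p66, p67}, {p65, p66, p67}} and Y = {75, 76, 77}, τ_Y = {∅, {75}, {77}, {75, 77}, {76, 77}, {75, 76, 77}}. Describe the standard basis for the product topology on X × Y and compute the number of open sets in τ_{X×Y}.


Basis B = {∅ × ∅, {p65} × {75}, {p65} × {77}, {p67} × {75}, {p67} × {77}, {p65} × {75, 77}, {p65, p67} × {75}, {p65} × {76, 77}, {p65, p67} × {77}, {p66, p67} × {75}, {p66, p67} × {77}, {p67} × {75, 77}, {p67} × {76, 77}, {p65} × {75, 76, 77}, {p65, p66, p67} × {75}, {p65, p66, p67} × {77}, {p67} × {75, 76, 77}, {p65, p67} × {75, 77}, {p65, p67} × {76, 77}, {p66, p67} × {75, 77}, {p66, p67} × {76, 77}, {p65, p67} × {75, 76, 77}, {p65, p66, p67} × {75, 77}, {p65, p66, p67} × {76, 77}, {p66, p67} × {75, 76, 77}, {p65, p66, p67} × {75, 76, 77}}; |τ_{X×Y}| = 108.

Enumerate products U × V with U ∈ τ_X, V ∈ τ_Y (deduplicated):
  ∅ × ∅ = {} (∅)
  {p65} × {75} = {(p65,75)}
  {p65} × {77} = {(p65,77)}
  {p67} × {75} = {(p67,75)}
  {p67} × {77} = {(p67,77)}
  {p65} × {75, 77} = {(p65,75), (p65,77)}
  {p65, p67} × {75} = {(p65,75), (p67,75)}
  {p65} × {76, 77} = {(p65,76), (p65,77)}
  {p65, p67} × {77} = {(p65,77), (p67,77)}
  {p66, p67} × {75} = {(p66,75), (p67,75)}
  {p66, p67} × {77} = {(p66,77), (p67,77)}
  {p67} × {75, 77} = {(p67,75), (p67,77)}
  {p67} × {76, 77} = {(p67,76), (p67,77)}
  {p65} × {75, 76, 77} = {(p65,75), (p65,76), (p65,77)}
  {p65, p66, p67} × {75} = {(p65,75), (p66,75), (p67,75)}
  {p65, p66, p67} × {77} = {(p65,77), (p66,77), (p67,77)}
  {p67} × {75, 76, 77} = {(p67,75), (p67,76), (p67,77)}
  {p65, p67} × {75, 77} = {(p65,75), (p65,77), (p67,75), (p67,77)}
  {p65, p67} × {76, 77} = {(p65,76), (p65,77), (p67,76), (p67,77)}
  {p66, p67} × {75, 77} = {(p66,75), (p66,77), (p67,75), (p67,77)}
  {p66, p67} × {76, 77} = {(p66,76), (p66,77), (p67,76), (p67,77)}
  {p65, p67} × {75, 76, 77} = {(p65,75), (p65,76), (p65,77), (p67,75), (p67,76), (p67,77)}
  {p65, p66, p67} × {75, 77} = {(p65,75), (p65,77), (p66,75), (p66,77), (p67,75), (p67,77)}
  {p65, p66, p67} × {76, 77} = {(p65,76), (p65,77), (p66,76), (p66,77), (p67,76), (p67,77)}
  {p66, p67} × {75, 76, 77} = {(p66,75), (p66,76), (p66,77), (p67,75), (p67,76), (p67,77)}
  {p65, p66, p67} × {75, 76, 77} = {(p65,75), (p65,76), (p65,77), (p66,75), (p66,76), (p66,77), (p67,75), (p67,76), (p67,77)}
These 26 distinct sets form the basis B.
Close under arbitrary unions to get τ_{X×Y}; counting gives |τ_{X×Y}| = 108.


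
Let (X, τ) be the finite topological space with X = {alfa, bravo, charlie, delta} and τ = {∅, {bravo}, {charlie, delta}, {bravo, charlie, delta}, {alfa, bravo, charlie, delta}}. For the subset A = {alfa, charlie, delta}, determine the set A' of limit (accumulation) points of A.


A' = {alfa, charlie, delta}

For each x ∈ X, list the open sets U ∈ τ with x ∈ U, then check whether U ∩ (A ∖ {x}) ≠ ∅ for every such U.
  x = alfa: opens ∋ x are {alfa, bravo, charlie, delta}; each meets A ∖ {alfa}, so x IS a limit point.
  x = bravo: open {bravo} ∋ x has {bravo} ∩ (A ∖ {bravo}) = ∅, so x is NOT a limit point.
  x = charlie: opens ∋ x are {charlie, delta}, {bravo, charlie, delta}, {alfa, bravo, charlie, delta}; each meets A ∖ {charlie}, so x IS a limit point.
  x = delta: opens ∋ x are {charlie, delta}, {bravo, charlie, delta}, {alfa, bravo, charlie, delta}; each meets A ∖ {delta}, so x IS a limit point.
Collecting: A' = {alfa, charlie, delta}.


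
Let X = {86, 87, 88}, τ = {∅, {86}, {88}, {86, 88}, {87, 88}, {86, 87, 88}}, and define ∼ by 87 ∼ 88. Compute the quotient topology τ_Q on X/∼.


X/∼ = {[86], [87=88]}; |τ_Q| = 4.

Equivalence classes: [86], [87=88].
Quotient map π: X → X/∼ sends 86 ↦ [86], 87 ↦ [87=88], 88 ↦ [87=88].
For each subset V ⊆ X/∼, compute π^{-1}(V) ⊆ X and check whether π^{-1}(V) ∈ τ. V is open in τ_Q iff π^{-1}(V) ∈ τ.
  V = {}: π^{-1}(V) = ∅ ∈ τ ✓.
  V = {[86]}: π^{-1}(V) = {86} ∈ τ ✓.
  V = {[87=88]}: π^{-1}(V) = {87, 88} ∈ τ ✓.
  V = {[86], [87=88]}: π^{-1}(V) = {86, 87, 88} ∈ τ ✓.
Open sets in the quotient: τ_Q = {{}, {[86]}, {[87=88]}, {[86], [87=88]}} (4 elements).


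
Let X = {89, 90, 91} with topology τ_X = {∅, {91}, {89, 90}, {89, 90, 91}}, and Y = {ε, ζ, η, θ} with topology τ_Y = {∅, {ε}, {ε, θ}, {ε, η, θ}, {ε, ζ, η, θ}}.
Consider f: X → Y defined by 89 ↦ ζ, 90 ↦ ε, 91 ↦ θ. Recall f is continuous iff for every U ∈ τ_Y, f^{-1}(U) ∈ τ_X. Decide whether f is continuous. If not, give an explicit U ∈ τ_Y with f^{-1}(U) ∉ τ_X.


f is NOT continuous.

Compute f^{-1}(U) for each U ∈ τ_Y:
  U = ∅: f^{-1}(U) = ∅ ∈ τ_X ✓.
  U = {ε}: f^{-1}(U) = {90} ∉ τ_X ✗.
  U = {ε, θ}: f^{-1}(U) = {90, 91} ∉ τ_X ✗.
  U = {ε, η, θ}: f^{-1}(U) = {90, 91} ∉ τ_X ✗.
  U = {ε, ζ, η, θ}: f^{-1}(U) = {89, 90, 91} ∈ τ_X ✓.
Found U = {ε} with f^{-1}(U) = {90} not in τ_X. Therefore f is NOT continuous.


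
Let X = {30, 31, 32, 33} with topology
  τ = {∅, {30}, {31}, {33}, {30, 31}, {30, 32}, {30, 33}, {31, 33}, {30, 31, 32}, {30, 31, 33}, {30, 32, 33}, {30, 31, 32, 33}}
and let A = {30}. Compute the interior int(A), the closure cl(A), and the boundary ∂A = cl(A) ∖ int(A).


int(A) = {30}, cl(A) = {30, 32}, ∂A = {32}.

Closed sets in (X, τ) are complements of opens:
  closed(X, τ) = {∅, {31}, {32}, {33}, {30, 32}, {31, 32}, {31, 33}, {32, 33}, {30, 31, 32}, {30, 32, 33}, {31, 32, 33}, {30, 31, 32, 33}}.
int(A) = ⋃ {U ∈ τ : U ⊆ A}. Opens contained in A: ∅, {30}.
Taking the union of these: int(A) = {30}.
cl(A) = ⋂ {C closed : A ⊆ C}. Closed sets containing A: {30, 32}, {30, 31, 32}, {30, 32, 33}, {30, 31, 32, 33}.
Intersecting these: cl(A) = {30, 32}.
∂A = cl(A) ∖ int(A) = {30, 32} ∖ {30} = {32}.


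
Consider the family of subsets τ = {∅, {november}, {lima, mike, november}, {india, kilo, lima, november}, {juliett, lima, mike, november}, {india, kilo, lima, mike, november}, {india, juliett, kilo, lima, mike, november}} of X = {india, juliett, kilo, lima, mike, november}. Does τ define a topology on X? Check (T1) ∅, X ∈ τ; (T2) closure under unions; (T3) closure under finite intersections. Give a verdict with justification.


τ is NOT a topology on X.

Axiom (T1): ∅ ∈ τ? Yes; X ∈ τ? Yes.
Axiom (T2/T3): check pairwise unions and intersections of members of τ.
Counterexample for (T3): {lima, mike, november} ∩ {india, kilo, lima, november} = {lima, november} ∉ τ. Therefore τ is NOT a topology.


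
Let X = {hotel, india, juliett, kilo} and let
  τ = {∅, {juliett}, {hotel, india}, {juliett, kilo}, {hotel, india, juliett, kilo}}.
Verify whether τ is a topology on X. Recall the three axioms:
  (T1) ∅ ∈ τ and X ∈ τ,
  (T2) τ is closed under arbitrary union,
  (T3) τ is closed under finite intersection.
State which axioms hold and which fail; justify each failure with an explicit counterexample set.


τ is NOT a topology on X.

Axiom (T1): ∅ ∈ τ? Yes; X ∈ τ? Yes.
Axiom (T2/T3): check pairwise unions and intersections of members of τ.
Counterexample for (T2): {juliett} ∪ {hotel, india} = {hotel, india, juliett} ∉ τ. Therefore τ is NOT a topology.


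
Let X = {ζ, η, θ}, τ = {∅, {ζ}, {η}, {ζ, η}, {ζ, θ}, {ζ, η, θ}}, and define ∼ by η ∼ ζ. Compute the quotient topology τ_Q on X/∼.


X/∼ = {[ζ=η], [θ]}; |τ_Q| = 3.

Equivalence classes: [ζ=η], [θ].
Quotient map π: X → X/∼ sends ζ ↦ [ζ=η], η ↦ [ζ=η], θ ↦ [θ].
For each subset V ⊆ X/∼, compute π^{-1}(V) ⊆ X and check whether π^{-1}(V) ∈ τ. V is open in τ_Q iff π^{-1}(V) ∈ τ.
  V = {}: π^{-1}(V) = ∅ ∈ τ ✓.
  V = {[ζ=η]}: π^{-1}(V) = {ζ, η} ∈ τ ✓.
  V = {[θ]}: π^{-1}(V) = {θ} ∉ τ ✗.
  V = {[ζ=η], [θ]}: π^{-1}(V) = {ζ, η, θ} ∈ τ ✓.
Open sets in the quotient: τ_Q = {{}, {[ζ=η]}, {[ζ=η], [θ]}} (3 elements).


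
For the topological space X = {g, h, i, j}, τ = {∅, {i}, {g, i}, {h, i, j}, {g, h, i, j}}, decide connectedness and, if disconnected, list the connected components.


(X, τ) is connected.

Find clopen sets (U ∈ τ with X ∖ U ∈ τ):
  U = ∅, X ∖ U = {g, h, i, j} — both open, so U is clopen.
  U = {g, h, i, j}, X ∖ U = ∅ — both open, so U is clopen.
Only trivial clopens (∅ and X) exist, so (X, τ) is connected.
Compute connected components by grouping points that agree on all clopens:
  component: {g, h, i, j}


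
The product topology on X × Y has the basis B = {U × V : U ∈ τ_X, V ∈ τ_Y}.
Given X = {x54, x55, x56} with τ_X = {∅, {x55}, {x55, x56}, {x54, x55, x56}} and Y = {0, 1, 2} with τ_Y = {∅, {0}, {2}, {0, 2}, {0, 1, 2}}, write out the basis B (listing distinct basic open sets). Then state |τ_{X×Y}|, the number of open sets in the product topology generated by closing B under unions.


Basis B = {∅ × ∅, {x55} × {0}, {x55} × {2}, {x55} × {0, 2}, {x55, x56} × {0}, {x55, x56} × {2}, {x54, x55, x56} × {0}, {x54, x55, x56} × {2}, {x55} × {0, 1, 2}, {x55, x56} × {0, 2}, {x54, x55, x56} × {0, 2}, {x55, x56} × {0, 1, 2}, {x54, x55, x56} × {0, 1, 2}}; |τ_{X×Y}| = 30.

Enumerate products U × V with U ∈ τ_X, V ∈ τ_Y (deduplicated):
  ∅ × ∅ = {} (∅)
  {x55} × {0} = {(x55,0)}
  {x55} × {2} = {(x55,2)}
  {x55} × {0, 2} = {(x55,0), (x55,2)}
  {x55, x56} × {0} = {(x55,0), (x56,0)}
  {x55, x56} × {2} = {(x55,2), (x56,2)}
  {x54, x55, x56} × {0} = {(x54,0), (x55,0), (x56,0)}
  {x54, x55, x56} × {2} = {(x54,2), (x55,2), (x56,2)}
  {x55} × {0, 1, 2} = {(x55,0), (x55,1), (x55,2)}
  {x55, x56} × {0, 2} = {(x55,0), (x55,2), (x56,0), (x56,2)}
  {x54, x55, x56} × {0, 2} = {(x54,0), (x54,2), (x55,0), (x55,2), (x56,0), (x56,2)}
  {x55, x56} × {0, 1, 2} = {(x55,0), (x55,1), (x55,2), (x56,0), (x56,1), (x56,2)}
  {x54, x55, x56} × {0, 1, 2} = {(x54,0), (x54,1), (x54,2), (x55,0), (x55,1), (x55,2), (x56,0), (x56,1), (x56,2)}
These 13 distinct sets form the basis B.
Close under arbitrary unions to get τ_{X×Y}; counting gives |τ_{X×Y}| = 30.
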